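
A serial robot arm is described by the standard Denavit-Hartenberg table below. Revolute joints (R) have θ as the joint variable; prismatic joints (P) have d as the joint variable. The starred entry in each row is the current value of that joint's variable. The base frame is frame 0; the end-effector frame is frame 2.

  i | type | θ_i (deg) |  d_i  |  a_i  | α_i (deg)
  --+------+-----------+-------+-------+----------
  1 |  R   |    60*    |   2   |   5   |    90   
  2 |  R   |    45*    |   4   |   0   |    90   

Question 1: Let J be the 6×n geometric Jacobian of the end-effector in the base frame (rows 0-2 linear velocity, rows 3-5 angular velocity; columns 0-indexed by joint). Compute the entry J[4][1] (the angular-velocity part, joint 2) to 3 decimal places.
axis z_1 = (0.8660,-0.5000,0.0000); lever o_n−o_1 = (3.4641,-2.0000,0.0000)
cross product → J_v[:, 1] = (-0.0000,-0.0000,0.0000)
J_ω[:, 1] = z_1
entry J[4][1] = -0.5000

-0.500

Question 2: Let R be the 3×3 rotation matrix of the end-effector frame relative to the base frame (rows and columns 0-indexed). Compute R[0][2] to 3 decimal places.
End-effector z-axis (col 2 of R) = (0.3536,0.6124,-0.7071)
R[0][2] = 0.3536

0.354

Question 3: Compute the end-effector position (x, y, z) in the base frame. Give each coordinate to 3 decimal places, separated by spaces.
5.964 2.330 2.000

after link 1: o_1 = (2.5000, 4.3301, 2.0000)
after link 2: o_2 = (5.9641, 2.3301, 2.0000)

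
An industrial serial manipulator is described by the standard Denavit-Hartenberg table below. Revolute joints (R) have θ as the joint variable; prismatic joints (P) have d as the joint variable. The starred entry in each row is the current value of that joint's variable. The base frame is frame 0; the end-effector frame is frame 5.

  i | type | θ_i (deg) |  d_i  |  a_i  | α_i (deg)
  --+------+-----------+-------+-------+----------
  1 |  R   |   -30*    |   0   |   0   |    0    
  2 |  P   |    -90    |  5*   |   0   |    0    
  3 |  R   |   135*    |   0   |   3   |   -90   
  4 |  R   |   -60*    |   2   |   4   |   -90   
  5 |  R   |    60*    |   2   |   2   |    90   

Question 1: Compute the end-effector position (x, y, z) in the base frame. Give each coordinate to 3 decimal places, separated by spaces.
after link 1: o_1 = (0.0000, 0.0000, 0.0000)
after link 2: o_2 = (0.0000, 0.0000, 5.0000)
after link 3: o_3 = (2.8978, 0.7765, 5.0000)
after link 4: o_4 = (4.3120, 3.2259, 8.4641)
after link 5: o_5 = (6.9163, 2.1306, 8.3301)

6.916 2.131 8.330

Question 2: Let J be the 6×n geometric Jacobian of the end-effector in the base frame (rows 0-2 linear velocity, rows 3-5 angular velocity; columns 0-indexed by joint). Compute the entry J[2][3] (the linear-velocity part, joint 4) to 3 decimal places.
-4.232

axis z_3 = (-0.2588,0.9659,0.0000); lever o_n−o_3 = (4.0185,1.3542,3.3301)
cross product → J_v[:, 3] = (3.2167,0.8619,-4.2321)
J_ω[:, 3] = z_3
entry J[2][3] = -4.2321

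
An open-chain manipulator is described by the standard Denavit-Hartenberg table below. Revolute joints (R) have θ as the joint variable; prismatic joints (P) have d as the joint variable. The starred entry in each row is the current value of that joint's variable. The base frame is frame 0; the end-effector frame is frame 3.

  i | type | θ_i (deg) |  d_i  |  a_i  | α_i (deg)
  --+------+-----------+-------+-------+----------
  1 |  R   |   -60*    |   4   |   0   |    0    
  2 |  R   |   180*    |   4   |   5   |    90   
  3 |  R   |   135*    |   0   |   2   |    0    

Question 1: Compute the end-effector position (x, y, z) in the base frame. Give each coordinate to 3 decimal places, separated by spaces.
after link 1: o_1 = (0.0000, 0.0000, 4.0000)
after link 2: o_2 = (-2.5000, 4.3301, 8.0000)
after link 3: o_3 = (-1.7929, 3.1054, 9.4142)

-1.793 3.105 9.414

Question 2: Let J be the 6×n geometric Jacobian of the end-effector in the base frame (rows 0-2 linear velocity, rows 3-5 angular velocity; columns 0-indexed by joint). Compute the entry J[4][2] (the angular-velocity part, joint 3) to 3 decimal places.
0.500

axis z_2 = (0.8660,0.5000,0.0000); lever o_n−o_2 = (0.7071,-1.2247,1.4142)
cross product → J_v[:, 2] = (0.7071,-1.2247,-1.4142)
J_ω[:, 2] = z_2
entry J[4][2] = 0.5000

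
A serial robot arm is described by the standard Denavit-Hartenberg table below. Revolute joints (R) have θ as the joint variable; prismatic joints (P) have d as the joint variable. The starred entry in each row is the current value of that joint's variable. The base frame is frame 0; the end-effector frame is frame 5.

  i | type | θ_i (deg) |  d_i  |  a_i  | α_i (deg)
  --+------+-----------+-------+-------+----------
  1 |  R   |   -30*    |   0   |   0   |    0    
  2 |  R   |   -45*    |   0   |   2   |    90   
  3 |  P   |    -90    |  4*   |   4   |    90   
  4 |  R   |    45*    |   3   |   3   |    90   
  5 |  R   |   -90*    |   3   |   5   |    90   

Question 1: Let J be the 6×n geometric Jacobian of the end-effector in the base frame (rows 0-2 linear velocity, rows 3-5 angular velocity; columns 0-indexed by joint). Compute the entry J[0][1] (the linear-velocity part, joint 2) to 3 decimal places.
axis z_1 = (0.0000,0.0000,1.0000); lever o_n−o_1 = (-2.8284,-4.8990,-8.2426)
cross product → J_v[:, 1] = (4.8990,-2.8284,0.0000)
J_ω[:, 1] = z_1
entry J[0][1] = 4.8990

4.899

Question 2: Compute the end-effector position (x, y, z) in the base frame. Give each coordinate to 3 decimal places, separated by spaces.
-2.828 -4.899 -8.243

after link 1: o_1 = (0.0000, 0.0000, 0.0000)
after link 2: o_2 = (0.5176, -1.9319, 0.0000)
after link 3: o_3 = (-3.3461, -2.9671, -4.0000)
after link 4: o_4 = (-6.1716, -0.6184, -6.1213)
after link 5: o_5 = (-2.8284, -4.8990, -8.2426)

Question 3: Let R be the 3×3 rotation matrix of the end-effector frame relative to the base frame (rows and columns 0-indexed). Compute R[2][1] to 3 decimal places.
-0.707

End-effector y-axis (col 1 of R) = (0.6830,0.1830,-0.7071)
R[2][1] = -0.7071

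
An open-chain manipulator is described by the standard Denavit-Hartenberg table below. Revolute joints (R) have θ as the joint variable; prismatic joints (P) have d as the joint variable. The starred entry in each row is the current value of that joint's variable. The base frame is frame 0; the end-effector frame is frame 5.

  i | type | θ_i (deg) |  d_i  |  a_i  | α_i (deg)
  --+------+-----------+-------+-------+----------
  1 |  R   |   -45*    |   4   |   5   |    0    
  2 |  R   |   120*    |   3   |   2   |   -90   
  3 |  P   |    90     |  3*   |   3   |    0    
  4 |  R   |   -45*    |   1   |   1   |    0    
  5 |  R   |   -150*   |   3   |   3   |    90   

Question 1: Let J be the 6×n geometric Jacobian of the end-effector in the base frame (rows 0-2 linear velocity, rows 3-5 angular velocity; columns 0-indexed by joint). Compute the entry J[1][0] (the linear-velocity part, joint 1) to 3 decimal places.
-2.726

axis z_0 = ẑ; lever o_n−o_0 = (-2.7263,0.1411,6.1907)
cross product → J_v[:, 0] = (-0.1411,-2.7263,0.0000)
J_ω[:, 0] = z_0
entry J[1][0] = -2.7263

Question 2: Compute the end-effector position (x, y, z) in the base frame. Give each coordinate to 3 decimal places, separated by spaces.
after link 1: o_1 = (3.5355, -3.5355, 4.0000)
after link 2: o_2 = (4.0532, -1.6037, 7.0000)
after link 3: o_3 = (1.1554, -0.8272, 4.0000)
after link 4: o_4 = (0.3725, 0.1146, 3.2929)
after link 5: o_5 = (-2.7263, 0.1411, 6.1907)

-2.726 0.141 6.191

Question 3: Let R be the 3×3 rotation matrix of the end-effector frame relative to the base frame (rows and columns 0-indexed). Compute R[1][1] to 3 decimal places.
End-effector y-axis (col 1 of R) = (-0.9659,0.2588,0.0000)
R[1][1] = 0.2588

0.259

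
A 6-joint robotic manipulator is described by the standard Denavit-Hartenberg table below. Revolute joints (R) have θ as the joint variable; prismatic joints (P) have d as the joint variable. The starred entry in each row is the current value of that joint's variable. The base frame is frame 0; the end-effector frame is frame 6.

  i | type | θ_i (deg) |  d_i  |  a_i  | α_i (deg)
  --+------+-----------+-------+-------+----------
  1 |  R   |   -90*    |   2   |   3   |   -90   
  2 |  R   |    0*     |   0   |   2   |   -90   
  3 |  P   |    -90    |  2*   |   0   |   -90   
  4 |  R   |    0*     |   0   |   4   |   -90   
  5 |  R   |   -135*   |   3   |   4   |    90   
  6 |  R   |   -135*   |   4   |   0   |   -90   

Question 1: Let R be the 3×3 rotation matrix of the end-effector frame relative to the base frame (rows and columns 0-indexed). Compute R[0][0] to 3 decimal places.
0.500

End-effector x-axis (col 0 of R) = (0.5000,0.5000,-0.7071)
R[0][0] = 0.5000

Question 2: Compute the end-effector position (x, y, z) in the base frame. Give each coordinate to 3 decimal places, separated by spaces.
-1.657 -5.000 3.000

after link 1: o_1 = (0.0000, -3.0000, 2.0000)
after link 2: o_2 = (0.0000, -5.0000, 2.0000)
after link 3: o_3 = (0.0000, -5.0000, 0.0000)
after link 4: o_4 = (4.0000, -5.0000, 0.0000)
after link 5: o_5 = (1.1716, -7.8284, 3.0000)
after link 6: o_6 = (-1.6569, -5.0000, 3.0000)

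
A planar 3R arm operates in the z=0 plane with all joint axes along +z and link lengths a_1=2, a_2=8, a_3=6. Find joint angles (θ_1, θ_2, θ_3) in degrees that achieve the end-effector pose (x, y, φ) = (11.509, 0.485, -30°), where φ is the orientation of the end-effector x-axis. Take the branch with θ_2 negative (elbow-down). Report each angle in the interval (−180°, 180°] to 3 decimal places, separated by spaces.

wrist centre = target − a_3·(cos φ, sin φ) = (6.3128, 3.4850)
cos θ_2 = (51.9973−2²−8²)/(2·2·8) = -0.5001; θ_2 = -120.0056° (elbow-down)
β = atan2(3.4850,6.3128) = 28.9008°; ψ = atan2(-6.9278,-2.0007) = -106.1082°
θ_1 = β − ψ = 135.0090°
θ_3 = φ − θ_1 − θ_2 = -45.0034° (wrapped to (-180°,180°])

135.009 -120.006 -45.003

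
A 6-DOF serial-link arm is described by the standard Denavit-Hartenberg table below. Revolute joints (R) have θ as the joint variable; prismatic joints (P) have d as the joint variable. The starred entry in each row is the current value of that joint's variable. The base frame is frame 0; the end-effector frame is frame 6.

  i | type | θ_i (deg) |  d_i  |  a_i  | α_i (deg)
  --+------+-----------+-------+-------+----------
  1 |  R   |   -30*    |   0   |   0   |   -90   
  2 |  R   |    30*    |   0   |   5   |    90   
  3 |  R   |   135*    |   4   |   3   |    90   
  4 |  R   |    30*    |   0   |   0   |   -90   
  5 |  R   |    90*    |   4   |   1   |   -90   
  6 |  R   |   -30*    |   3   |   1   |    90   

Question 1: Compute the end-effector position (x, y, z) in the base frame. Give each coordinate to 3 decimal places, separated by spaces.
after link 1: o_1 = (0.0000, 0.0000, 0.0000)
after link 2: o_2 = (3.7500, -2.1651, -2.5000)
after link 3: o_3 = (4.9517, -0.4094, 2.0248)
after link 4: o_4 = (4.9517, -0.4094, 2.0248)
after link 5: o_5 = (5.9214, -3.4187, 4.6712)
after link 6: o_6 = (5.1974, -6.0333, 3.0464)

5.197 -6.033 3.046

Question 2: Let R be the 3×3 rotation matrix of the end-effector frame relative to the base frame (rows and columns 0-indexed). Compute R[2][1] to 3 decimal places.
-0.739

End-effector y-axis (col 1 of R) = (-0.0634,-0.6705,-0.7392)
R[2][1] = -0.7392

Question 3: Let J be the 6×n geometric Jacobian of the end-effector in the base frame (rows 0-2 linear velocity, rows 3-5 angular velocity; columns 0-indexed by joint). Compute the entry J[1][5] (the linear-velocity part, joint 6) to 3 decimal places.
axis z_5 = (-0.0634,-0.6705,-0.7392); lever o_n−o_5 = (-0.7240,-2.6145,-1.6248)
cross product → J_v[:, 5] = (-0.8432,0.4322,-0.3196)
J_ω[:, 5] = z_5
entry J[1][5] = 0.4322

0.432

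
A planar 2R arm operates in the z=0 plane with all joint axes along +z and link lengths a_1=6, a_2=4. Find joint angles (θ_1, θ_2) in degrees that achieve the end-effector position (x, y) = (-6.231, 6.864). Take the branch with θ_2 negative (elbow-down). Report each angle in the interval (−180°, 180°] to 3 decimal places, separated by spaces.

cos θ_2 = (85.9399−6²−4²)/(2·6·4) = 0.7071; θ_2 = -45.0021° (elbow-down)
β = atan2(6.8640,-6.2310) = 132.2325°; ψ = atan2(-2.8285,8.8283) = -17.7651°
θ_1 = β − ψ = 149.9976°

149.998 -45.002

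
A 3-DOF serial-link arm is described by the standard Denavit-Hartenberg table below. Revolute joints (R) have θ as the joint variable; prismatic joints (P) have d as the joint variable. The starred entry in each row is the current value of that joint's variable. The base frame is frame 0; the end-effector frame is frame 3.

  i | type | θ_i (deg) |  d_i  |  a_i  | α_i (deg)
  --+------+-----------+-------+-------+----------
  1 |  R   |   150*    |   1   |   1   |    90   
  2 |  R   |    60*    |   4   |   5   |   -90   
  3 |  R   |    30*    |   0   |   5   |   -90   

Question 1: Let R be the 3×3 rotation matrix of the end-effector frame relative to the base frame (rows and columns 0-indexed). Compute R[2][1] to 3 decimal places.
End-effector y-axis (col 1 of R) = (-0.7500,0.4330,-0.5000)
R[2][1] = -0.5000

-0.500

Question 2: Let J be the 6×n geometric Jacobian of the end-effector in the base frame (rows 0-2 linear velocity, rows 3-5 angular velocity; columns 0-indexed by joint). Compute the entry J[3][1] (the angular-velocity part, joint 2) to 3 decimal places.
0.500

axis z_1 = (0.5000,0.8660,0.0000); lever o_n−o_1 = (-3.2901,3.6316,8.0801)
cross product → J_v[:, 1] = (6.9976,-4.0401,4.6651)
J_ω[:, 1] = z_1
entry J[3][1] = 0.5000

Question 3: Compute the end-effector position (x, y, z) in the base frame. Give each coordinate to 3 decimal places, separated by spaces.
-4.156 4.132 9.080

after link 1: o_1 = (-0.8660, 0.5000, 1.0000)
after link 2: o_2 = (-1.0311, 5.2141, 5.3301)
after link 3: o_3 = (-4.1561, 4.1316, 9.0801)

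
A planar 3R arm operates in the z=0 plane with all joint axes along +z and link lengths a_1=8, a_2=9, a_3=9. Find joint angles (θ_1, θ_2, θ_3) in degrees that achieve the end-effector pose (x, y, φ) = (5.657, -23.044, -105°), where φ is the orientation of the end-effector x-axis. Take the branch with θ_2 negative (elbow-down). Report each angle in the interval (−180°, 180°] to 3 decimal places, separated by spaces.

wrist centre = target − a_3·(cos φ, sin φ) = (7.9864, -14.3507)
cos θ_2 = (269.7238−8²−9²)/(2·8·9) = 0.8661; θ_2 = -29.9872° (elbow-down)
β = atan2(-14.3507,7.9864) = -60.9034°; ψ = atan2(-4.4983,15.7952) = -15.8962°
θ_1 = β − ψ = -45.0072°
θ_3 = φ − θ_1 − θ_2 = -30.0056° (wrapped to (-180°,180°])

-45.007 -29.987 -30.006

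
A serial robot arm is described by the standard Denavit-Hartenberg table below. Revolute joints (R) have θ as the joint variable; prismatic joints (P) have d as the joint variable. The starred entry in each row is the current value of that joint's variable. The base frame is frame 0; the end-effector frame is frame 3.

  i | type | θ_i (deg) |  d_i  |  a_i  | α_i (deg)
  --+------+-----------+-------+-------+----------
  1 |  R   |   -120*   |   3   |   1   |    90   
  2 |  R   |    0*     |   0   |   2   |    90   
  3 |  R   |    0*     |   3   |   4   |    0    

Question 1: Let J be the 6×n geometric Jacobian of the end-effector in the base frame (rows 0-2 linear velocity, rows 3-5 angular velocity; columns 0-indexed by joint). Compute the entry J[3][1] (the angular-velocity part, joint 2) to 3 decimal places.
axis z_1 = (-0.8660,0.5000,0.0000); lever o_n−o_1 = (-3.0000,-5.1962,-3.0000)
cross product → J_v[:, 1] = (-1.5000,-2.5981,6.0000)
J_ω[:, 1] = z_1
entry J[3][1] = -0.8660

-0.866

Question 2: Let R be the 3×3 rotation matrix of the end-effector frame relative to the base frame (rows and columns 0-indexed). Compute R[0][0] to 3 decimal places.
End-effector x-axis (col 0 of R) = (-0.5000,-0.8660,0.0000)
R[0][0] = -0.5000

-0.500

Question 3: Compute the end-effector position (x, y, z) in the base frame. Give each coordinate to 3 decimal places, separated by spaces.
after link 1: o_1 = (-0.5000, -0.8660, 3.0000)
after link 2: o_2 = (-1.5000, -2.5981, 3.0000)
after link 3: o_3 = (-3.5000, -6.0622, 0.0000)

-3.500 -6.062 0.000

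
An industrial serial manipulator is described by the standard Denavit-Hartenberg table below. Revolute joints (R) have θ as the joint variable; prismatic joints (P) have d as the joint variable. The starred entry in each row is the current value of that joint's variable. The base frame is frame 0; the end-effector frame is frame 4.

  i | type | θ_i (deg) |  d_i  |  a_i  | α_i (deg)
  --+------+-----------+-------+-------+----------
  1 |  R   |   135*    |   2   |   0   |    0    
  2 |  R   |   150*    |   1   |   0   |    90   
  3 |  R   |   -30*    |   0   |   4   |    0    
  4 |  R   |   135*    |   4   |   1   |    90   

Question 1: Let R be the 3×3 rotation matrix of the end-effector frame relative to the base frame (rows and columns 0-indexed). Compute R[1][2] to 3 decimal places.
End-effector z-axis (col 2 of R) = (0.2500,-0.9330,0.2588)
R[1][2] = -0.9330

-0.933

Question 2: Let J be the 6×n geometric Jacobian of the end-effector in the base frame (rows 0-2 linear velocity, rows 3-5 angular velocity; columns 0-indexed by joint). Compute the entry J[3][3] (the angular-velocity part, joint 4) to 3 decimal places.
axis z_3 = (-0.9659,-0.2588,0.0000); lever o_n−o_3 = (-3.9307,-0.7853,0.9659)
cross product → J_v[:, 3] = (-0.2500,0.9330,-0.2588)
J_ω[:, 3] = z_3
entry J[3][3] = -0.9659

-0.966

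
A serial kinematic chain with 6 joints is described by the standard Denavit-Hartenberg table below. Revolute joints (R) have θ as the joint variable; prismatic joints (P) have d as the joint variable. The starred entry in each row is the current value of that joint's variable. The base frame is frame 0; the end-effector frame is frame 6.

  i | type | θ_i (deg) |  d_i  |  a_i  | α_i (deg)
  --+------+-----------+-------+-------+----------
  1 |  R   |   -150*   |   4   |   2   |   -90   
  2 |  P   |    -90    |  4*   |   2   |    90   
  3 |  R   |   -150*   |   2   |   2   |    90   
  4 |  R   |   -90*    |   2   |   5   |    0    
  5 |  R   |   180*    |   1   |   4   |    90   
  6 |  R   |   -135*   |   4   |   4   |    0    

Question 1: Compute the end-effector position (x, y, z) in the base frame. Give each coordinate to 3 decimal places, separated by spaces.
-2.741 -2.909 0.718

after link 1: o_1 = (-1.7321, -1.0000, 4.0000)
after link 2: o_2 = (0.2679, -4.4641, 6.0000)
after link 3: o_3 = (1.5000, -2.5981, 4.2679)
after link 4: o_4 = (-1.9641, -6.5981, 3.2679)
after link 5: o_5 = (1.9330, -5.3481, 2.7679)
after link 6: o_6 = (-2.7412, -2.9089, 0.7181)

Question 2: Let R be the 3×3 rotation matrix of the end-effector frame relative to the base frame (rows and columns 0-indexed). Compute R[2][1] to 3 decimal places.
End-effector y-axis (col 1 of R) = (0.3062,0.8839,0.3536)
R[2][1] = 0.3536

0.354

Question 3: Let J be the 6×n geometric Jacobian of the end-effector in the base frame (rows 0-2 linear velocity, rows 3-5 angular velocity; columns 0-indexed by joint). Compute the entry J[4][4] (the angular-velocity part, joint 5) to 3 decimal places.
axis z_4 = (0.4330,-0.7500,-0.5000); lever o_n−o_4 = (-0.7771,3.6892,-2.5499)
cross product → J_v[:, 4] = (3.7570,1.4927,1.0146)
J_ω[:, 4] = z_4
entry J[4][4] = -0.7500

-0.750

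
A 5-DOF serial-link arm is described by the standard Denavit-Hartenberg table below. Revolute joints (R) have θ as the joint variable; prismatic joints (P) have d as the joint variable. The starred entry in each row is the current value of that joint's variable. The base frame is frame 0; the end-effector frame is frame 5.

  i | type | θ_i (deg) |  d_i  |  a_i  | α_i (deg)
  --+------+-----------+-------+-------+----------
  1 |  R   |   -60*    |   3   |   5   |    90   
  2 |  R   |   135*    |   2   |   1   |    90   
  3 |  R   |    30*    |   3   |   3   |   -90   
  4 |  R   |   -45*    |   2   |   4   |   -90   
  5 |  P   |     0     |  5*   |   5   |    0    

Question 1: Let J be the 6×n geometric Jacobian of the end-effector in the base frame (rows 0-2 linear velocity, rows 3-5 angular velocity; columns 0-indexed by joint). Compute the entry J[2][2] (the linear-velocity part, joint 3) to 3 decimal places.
axis z_2 = (0.3536,-0.6124,0.7071); lever o_n−o_2 = (-8.6211,-1.4314,11.3135)
cross product → J_v[:, 2] = (-5.9159,-10.0960,-5.7854)
J_ω[:, 2] = z_2
entry J[2][2] = -5.7854

-5.785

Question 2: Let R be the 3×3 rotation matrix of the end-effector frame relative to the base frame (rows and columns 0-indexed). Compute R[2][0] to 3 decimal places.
End-effector x-axis (col 0 of R) = (-0.2727,-0.2348,0.9330)
R[2][0] = 0.9330

0.933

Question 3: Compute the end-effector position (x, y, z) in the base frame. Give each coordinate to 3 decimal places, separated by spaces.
-8.207 -6.149 15.021

after link 1: o_1 = (2.5000, -4.3301, 3.0000)
after link 2: o_2 = (0.4144, -4.7178, 3.7071)
after link 3: o_3 = (-0.7425, -5.7139, 7.6655)
after link 4: o_4 = (-2.9798, -8.1314, 10.6905)
after link 5: o_5 = (-8.2067, -6.1492, 15.0206)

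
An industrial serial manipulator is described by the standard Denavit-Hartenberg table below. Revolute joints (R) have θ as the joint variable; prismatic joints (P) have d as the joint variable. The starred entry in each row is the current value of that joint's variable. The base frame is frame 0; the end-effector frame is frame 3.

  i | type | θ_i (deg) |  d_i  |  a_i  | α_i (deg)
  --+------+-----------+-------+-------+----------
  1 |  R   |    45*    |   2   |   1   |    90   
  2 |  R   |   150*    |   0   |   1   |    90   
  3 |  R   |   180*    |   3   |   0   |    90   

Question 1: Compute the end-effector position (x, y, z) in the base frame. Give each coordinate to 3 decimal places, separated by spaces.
after link 1: o_1 = (0.7071, 0.7071, 2.0000)
after link 2: o_2 = (0.0947, 0.0947, 2.5000)
after link 3: o_3 = (1.1554, 1.1554, 5.0981)

1.155 1.155 5.098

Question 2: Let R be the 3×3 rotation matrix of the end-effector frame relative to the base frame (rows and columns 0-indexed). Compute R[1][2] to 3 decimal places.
-0.707

End-effector z-axis (col 2 of R) = (0.7071,-0.7071,0.0000)
R[1][2] = -0.7071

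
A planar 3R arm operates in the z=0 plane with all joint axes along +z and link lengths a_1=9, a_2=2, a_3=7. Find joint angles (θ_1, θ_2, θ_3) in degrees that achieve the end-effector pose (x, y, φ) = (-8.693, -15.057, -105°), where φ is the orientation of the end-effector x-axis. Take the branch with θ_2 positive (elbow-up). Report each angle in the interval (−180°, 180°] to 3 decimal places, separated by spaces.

-135.005 30.030 -0.025

wrist centre = target − a_3·(cos φ, sin φ) = (-6.8813, -8.2955)
cos θ_2 = (116.1675−9²−2²)/(2·9·2) = 0.8658; θ_2 = 30.0300° (elbow-up)
β = atan2(-8.2955,-6.8813) = -129.6763°; ψ = atan2(1.0009,10.7315) = 5.3284°
θ_1 = β − ψ = -135.0047°
θ_3 = φ − θ_1 − θ_2 = -0.0253° (wrapped to (-180°,180°])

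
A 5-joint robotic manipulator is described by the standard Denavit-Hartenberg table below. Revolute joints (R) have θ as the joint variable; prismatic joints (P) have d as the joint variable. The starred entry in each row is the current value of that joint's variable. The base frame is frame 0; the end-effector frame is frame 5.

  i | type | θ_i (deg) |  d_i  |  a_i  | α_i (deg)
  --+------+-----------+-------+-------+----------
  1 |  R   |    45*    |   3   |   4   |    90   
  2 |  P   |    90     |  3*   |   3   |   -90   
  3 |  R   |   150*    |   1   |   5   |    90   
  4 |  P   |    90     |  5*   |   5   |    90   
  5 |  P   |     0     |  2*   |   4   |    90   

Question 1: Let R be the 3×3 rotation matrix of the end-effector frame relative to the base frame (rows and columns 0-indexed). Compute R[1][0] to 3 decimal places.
End-effector x-axis (col 0 of R) = (-0.7071,-0.7071,-0.0000)
R[1][0] = -0.7071

-0.707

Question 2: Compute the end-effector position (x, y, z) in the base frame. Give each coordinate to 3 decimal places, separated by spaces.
after link 1: o_1 = (2.8284, 2.8284, 3.0000)
after link 2: o_2 = (4.9497, 0.7071, 6.0000)
after link 3: o_3 = (2.4749, 1.7678, 1.6699)
after link 4: o_4 = (-4.1225, 1.2941, 4.1699)
after link 5: o_5 = (-7.6581, -0.8272, 2.4378)

-7.658 -0.827 2.438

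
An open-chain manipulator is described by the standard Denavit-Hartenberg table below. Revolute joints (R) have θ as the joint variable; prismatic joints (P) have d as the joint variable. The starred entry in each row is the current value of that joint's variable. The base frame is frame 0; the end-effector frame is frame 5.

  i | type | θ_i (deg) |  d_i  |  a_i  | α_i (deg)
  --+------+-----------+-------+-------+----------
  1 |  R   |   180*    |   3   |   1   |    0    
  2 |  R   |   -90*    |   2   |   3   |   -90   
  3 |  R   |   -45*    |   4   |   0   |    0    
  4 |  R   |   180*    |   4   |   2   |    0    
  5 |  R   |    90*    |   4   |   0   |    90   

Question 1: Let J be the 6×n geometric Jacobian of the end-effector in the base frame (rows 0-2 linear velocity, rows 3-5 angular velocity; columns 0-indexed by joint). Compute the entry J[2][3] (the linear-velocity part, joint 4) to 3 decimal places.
axis z_3 = (-1.0000,0.0000,0.0000); lever o_n−o_3 = (-8.0000,-1.4142,-1.4142)
cross product → J_v[:, 3] = (0.0000,-1.4142,1.4142)
J_ω[:, 3] = z_3
entry J[2][3] = 1.4142

1.414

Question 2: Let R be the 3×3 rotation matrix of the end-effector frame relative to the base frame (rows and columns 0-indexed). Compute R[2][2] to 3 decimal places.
-0.707

End-effector z-axis (col 2 of R) = (-0.0000,-0.7071,-0.7071)
R[2][2] = -0.7071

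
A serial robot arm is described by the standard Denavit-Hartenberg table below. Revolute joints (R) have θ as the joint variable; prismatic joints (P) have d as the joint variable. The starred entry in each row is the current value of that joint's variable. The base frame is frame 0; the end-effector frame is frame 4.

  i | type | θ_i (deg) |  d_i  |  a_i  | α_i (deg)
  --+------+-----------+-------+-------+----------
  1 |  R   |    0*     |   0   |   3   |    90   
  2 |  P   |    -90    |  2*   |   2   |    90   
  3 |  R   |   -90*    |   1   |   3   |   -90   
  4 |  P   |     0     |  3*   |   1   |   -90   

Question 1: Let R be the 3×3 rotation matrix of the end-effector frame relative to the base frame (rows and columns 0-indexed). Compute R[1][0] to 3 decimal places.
1.000

End-effector x-axis (col 0 of R) = (-0.0000,1.0000,-0.0000)
R[1][0] = 1.0000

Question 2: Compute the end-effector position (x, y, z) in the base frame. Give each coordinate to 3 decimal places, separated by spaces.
after link 1: o_1 = (3.0000, 0.0000, 0.0000)
after link 2: o_2 = (3.0000, -2.0000, -2.0000)
after link 3: o_3 = (2.0000, 1.0000, -2.0000)
after link 4: o_4 = (2.0000, 2.0000, -5.0000)

2.000 2.000 -5.000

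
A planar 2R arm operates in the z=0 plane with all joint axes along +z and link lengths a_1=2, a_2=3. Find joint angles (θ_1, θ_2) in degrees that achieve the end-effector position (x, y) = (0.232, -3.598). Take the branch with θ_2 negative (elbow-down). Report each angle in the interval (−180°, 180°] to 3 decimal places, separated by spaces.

-29.999 -90.003

cos θ_2 = (12.9994−2²−3²)/(2·2·3) = -0.0000; θ_2 = -90.0027° (elbow-down)
β = atan2(-3.5980,0.2320) = -86.3107°; ψ = atan2(-3.0000,1.9999) = -56.3118°
θ_1 = β − ψ = -29.9988°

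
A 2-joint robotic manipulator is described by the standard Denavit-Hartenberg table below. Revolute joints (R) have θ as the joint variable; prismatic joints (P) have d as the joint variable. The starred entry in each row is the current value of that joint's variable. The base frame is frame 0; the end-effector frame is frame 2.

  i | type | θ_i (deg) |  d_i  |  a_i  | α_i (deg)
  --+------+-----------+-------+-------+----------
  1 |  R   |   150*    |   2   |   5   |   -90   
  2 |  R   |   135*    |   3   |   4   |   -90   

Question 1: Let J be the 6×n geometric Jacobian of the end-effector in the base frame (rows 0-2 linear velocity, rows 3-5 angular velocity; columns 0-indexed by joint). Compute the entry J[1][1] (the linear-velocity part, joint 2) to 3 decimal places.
-1.414

axis z_1 = (-0.5000,-0.8660,0.0000); lever o_n−o_1 = (0.9495,-4.0123,-2.8284)
cross product → J_v[:, 1] = (2.4495,-1.4142,2.8284)
J_ω[:, 1] = z_1
entry J[1][1] = -1.4142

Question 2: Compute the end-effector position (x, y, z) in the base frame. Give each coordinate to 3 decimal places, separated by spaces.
after link 1: o_1 = (-4.3301, 2.5000, 2.0000)
after link 2: o_2 = (-3.3806, -1.5123, -0.8284)

-3.381 -1.512 -0.828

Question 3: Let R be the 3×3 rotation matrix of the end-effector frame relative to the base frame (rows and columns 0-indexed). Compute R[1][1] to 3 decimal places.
0.866

End-effector y-axis (col 1 of R) = (0.5000,0.8660,-0.0000)
R[1][1] = 0.8660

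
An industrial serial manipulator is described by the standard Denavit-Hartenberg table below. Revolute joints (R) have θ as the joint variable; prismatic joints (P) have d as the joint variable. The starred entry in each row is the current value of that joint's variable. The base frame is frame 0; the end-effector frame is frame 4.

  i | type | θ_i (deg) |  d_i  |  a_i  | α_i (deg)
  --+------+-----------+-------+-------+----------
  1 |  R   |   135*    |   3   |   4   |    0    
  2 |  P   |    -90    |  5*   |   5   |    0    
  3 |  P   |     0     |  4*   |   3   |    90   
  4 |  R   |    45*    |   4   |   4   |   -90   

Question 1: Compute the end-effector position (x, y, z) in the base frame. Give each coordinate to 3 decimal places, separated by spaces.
7.657 7.657 14.828

after link 1: o_1 = (-2.8284, 2.8284, 3.0000)
after link 2: o_2 = (0.7071, 6.3640, 8.0000)
after link 3: o_3 = (2.8284, 8.4853, 12.0000)
after link 4: o_4 = (7.6569, 7.6569, 14.8284)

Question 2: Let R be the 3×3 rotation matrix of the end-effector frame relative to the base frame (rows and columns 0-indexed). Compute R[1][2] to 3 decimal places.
End-effector z-axis (col 2 of R) = (-0.5000,-0.5000,0.7071)
R[1][2] = -0.5000

-0.500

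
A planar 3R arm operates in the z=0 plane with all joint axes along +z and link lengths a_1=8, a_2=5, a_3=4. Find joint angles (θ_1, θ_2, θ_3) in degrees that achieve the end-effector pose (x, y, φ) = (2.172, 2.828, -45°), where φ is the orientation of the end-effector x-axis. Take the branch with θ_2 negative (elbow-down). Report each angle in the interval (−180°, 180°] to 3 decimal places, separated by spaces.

wrist centre = target − a_3·(cos φ, sin φ) = (-0.6564, 5.6564)
cos θ_2 = (32.4261−8²−5²)/(2·8·5) = -0.7072; θ_2 = -135.0055° (elbow-down)
β = atan2(5.6564,-0.6564) = 96.6196°; ψ = atan2(-3.5352,4.4641) = -38.3761°
θ_1 = β − ψ = 134.9957°
θ_3 = φ − θ_1 − θ_2 = -44.9902° (wrapped to (-180°,180°])

134.996 -135.005 -44.990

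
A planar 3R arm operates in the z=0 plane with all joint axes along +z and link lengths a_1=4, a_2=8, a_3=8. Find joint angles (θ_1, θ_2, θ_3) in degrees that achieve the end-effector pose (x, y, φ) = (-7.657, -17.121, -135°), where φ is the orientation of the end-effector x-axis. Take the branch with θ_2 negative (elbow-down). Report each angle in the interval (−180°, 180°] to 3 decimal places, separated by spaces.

-79.795 -29.997 -25.208

wrist centre = target − a_3·(cos φ, sin φ) = (-2.0001, -11.4641)
cos θ_2 = (135.4272−4²−8²)/(2·4·8) = 0.8661; θ_2 = -29.9971° (elbow-down)
β = atan2(-11.4641,-2.0001) = -99.8968°; ψ = atan2(-3.9997,10.9284) = -20.1020°
θ_1 = β − ψ = -79.7948°
θ_3 = φ − θ_1 − θ_2 = -25.2081° (wrapped to (-180°,180°])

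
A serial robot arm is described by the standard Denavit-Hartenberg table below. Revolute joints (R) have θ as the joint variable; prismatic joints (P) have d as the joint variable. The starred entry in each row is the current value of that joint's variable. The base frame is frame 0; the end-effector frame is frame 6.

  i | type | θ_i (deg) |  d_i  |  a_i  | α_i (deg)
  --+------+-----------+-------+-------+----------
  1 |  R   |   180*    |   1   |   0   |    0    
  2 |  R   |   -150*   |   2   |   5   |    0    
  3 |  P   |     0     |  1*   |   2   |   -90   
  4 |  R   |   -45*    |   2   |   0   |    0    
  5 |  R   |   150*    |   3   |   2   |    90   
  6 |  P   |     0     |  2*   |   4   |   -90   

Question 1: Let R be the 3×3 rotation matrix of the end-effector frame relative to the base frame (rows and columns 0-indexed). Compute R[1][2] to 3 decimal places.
0.866

End-effector z-axis (col 2 of R) = (-0.5000,0.8660,0.0000)
R[1][2] = 0.8660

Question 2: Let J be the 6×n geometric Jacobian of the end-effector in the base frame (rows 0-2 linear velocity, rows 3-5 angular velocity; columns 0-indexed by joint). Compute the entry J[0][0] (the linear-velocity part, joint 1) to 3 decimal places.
axis z_0 = ẑ; lever o_n−o_0 = (3.8903,8.0196,-2.3132)
cross product → J_v[:, 0] = (-8.0196,3.8903,0.0000)
J_ω[:, 0] = z_0
entry J[0][0] = -8.0196

-8.020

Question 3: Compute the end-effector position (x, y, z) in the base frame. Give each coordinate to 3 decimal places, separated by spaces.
3.890 8.020 -2.313

after link 1: o_1 = (0.0000, 0.0000, 1.0000)
after link 2: o_2 = (4.3301, 2.5000, 3.0000)
after link 3: o_3 = (6.0622, 3.5000, 4.0000)
after link 4: o_4 = (5.0622, 5.2321, 4.0000)
after link 5: o_5 = (3.1139, 7.5713, 2.0681)
after link 6: o_6 = (3.8903, 8.0196, -2.3132)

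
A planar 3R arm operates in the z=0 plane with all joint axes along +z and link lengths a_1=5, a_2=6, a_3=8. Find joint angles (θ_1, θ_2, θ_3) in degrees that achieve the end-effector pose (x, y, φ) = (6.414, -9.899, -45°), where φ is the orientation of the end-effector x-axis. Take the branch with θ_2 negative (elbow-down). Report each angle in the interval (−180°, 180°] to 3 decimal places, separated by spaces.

wrist centre = target − a_3·(cos φ, sin φ) = (0.7571, -4.2421)
cos θ_2 = (18.5691−5²−6²)/(2·5·6) = -0.7072; θ_2 = -135.0061° (elbow-down)
β = atan2(-4.2421,0.7571) = -79.8803°; ψ = atan2(-4.2422,0.7569) = -79.8835°
θ_1 = β − ψ = 0.0032°
θ_3 = φ − θ_1 − θ_2 = 90.0029° (wrapped to (-180°,180°])

0.003 -135.006 90.003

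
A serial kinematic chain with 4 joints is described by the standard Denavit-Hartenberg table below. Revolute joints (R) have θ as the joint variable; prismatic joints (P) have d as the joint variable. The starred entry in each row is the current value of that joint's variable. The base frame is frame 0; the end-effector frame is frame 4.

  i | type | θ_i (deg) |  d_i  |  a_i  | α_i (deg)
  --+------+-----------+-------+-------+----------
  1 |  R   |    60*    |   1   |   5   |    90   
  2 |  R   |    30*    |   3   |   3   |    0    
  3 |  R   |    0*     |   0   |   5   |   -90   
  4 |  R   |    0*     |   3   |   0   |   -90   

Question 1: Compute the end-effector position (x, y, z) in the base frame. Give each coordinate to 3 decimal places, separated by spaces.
7.812 7.531 7.598

after link 1: o_1 = (2.5000, 4.3301, 1.0000)
after link 2: o_2 = (6.3971, 5.0801, 2.5000)
after link 3: o_3 = (8.5622, 8.8301, 5.0000)
after link 4: o_4 = (7.8122, 7.5311, 7.5981)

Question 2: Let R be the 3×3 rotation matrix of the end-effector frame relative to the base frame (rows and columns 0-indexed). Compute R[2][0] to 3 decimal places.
0.500

End-effector x-axis (col 0 of R) = (0.4330,0.7500,0.5000)
R[2][0] = 0.5000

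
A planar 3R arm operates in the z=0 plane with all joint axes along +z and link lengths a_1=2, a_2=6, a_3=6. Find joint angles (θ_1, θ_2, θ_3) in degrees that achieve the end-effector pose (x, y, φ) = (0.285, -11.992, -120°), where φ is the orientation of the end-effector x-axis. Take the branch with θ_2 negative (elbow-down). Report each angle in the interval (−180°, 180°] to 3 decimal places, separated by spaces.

-30.012 -44.986 -45.002

wrist centre = target − a_3·(cos φ, sin φ) = (3.2850, -6.7958)
cos θ_2 = (56.9748−2²−6²)/(2·2·6) = 0.7073; θ_2 = -44.9858° (elbow-down)
β = atan2(-6.7958,3.2850) = -64.2016°; ψ = atan2(-4.2416,6.2437) = -34.1898°
θ_1 = β − ψ = -30.0118°
θ_3 = φ − θ_1 − θ_2 = -45.0024° (wrapped to (-180°,180°])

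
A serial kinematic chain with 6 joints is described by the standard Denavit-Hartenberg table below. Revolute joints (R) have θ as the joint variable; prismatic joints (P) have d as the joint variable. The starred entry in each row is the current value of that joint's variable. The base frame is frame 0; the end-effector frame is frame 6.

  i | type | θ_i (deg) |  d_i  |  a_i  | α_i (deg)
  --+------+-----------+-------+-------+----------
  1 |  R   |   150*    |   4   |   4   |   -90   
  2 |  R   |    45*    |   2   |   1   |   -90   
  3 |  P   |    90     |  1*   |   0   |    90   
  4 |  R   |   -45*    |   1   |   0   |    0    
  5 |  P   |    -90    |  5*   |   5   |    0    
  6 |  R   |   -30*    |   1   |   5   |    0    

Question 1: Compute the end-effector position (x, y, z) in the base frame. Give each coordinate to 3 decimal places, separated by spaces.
-15.891 -2.794 1.051

after link 1: o_1 = (-3.4641, 2.0000, 4.0000)
after link 2: o_2 = (-5.0765, 0.6215, 3.2929)
after link 3: o_3 = (-4.4641, 0.2679, 2.5858)
after link 4: o_4 = (-5.0765, 0.6215, 1.8787)
after link 5: o_5 = (-12.0712, 0.5774, 0.8431)
after link 6: o_6 = (-15.8908, -2.7941, 1.0511)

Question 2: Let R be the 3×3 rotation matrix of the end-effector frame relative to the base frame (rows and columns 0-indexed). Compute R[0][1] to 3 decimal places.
End-effector y-axis (col 1 of R) = (-0.4621,0.5657,0.6830)
R[0][1] = -0.4621

-0.462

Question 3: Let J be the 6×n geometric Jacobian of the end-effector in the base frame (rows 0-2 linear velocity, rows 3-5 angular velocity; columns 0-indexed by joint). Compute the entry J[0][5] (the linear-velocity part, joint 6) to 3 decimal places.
axis z_5 = (-0.6124,0.3536,-0.7071); lever o_n−o_5 = (-3.8197,-3.3715,0.2080)
cross product → J_v[:, 5] = (-2.3105,2.8283,3.4151)
J_ω[:, 5] = z_5
entry J[0][5] = -2.3105

-2.310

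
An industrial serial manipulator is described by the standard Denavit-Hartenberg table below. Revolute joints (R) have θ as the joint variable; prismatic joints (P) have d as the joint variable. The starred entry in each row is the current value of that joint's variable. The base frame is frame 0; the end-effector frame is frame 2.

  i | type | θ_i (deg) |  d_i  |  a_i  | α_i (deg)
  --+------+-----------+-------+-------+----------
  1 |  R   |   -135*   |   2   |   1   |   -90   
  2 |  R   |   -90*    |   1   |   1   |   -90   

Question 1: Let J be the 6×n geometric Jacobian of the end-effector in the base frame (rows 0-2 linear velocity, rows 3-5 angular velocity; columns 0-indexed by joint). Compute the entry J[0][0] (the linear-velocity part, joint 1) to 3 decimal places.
axis z_0 = ẑ; lever o_n−o_0 = (0.0000,-1.4142,3.0000)
cross product → J_v[:, 0] = (1.4142,0.0000,-0.0000)
J_ω[:, 0] = z_0
entry J[0][0] = 1.4142

1.414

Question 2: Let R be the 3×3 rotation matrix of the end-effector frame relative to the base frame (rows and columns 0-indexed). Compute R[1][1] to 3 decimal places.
0.707

End-effector y-axis (col 1 of R) = (-0.7071,0.7071,-0.0000)
R[1][1] = 0.7071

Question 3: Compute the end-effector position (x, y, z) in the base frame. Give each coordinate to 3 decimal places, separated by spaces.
after link 1: o_1 = (-0.7071, -0.7071, 2.0000)
after link 2: o_2 = (0.0000, -1.4142, 3.0000)

0.000 -1.414 3.000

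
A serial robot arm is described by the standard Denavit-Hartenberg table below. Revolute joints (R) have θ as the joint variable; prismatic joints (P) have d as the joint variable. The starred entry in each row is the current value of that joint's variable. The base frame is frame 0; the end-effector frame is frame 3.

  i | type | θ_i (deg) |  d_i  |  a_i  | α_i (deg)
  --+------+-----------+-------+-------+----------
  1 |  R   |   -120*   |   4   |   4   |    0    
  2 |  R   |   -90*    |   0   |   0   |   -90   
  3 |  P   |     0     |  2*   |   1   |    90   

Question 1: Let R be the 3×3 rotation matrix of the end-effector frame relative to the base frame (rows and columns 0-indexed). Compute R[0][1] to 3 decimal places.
-0.500

End-effector y-axis (col 1 of R) = (-0.5000,-0.8660,0.0000)
R[0][1] = -0.5000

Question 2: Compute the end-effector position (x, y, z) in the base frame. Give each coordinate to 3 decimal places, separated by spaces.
after link 1: o_1 = (-2.0000, -3.4641, 4.0000)
after link 2: o_2 = (-2.0000, -3.4641, 4.0000)
after link 3: o_3 = (-3.8660, -4.6962, 4.0000)

-3.866 -4.696 4.000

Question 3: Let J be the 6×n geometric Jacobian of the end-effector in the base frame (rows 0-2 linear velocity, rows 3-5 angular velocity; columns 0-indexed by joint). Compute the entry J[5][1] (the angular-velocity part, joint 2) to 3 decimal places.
axis z_1 = (0.0000,0.0000,1.0000); lever o_n−o_1 = (-1.8660,-1.2321,0.0000)
cross product → J_v[:, 1] = (1.2321,-1.8660,0.0000)
J_ω[:, 1] = z_1
entry J[5][1] = 1.0000

1.000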